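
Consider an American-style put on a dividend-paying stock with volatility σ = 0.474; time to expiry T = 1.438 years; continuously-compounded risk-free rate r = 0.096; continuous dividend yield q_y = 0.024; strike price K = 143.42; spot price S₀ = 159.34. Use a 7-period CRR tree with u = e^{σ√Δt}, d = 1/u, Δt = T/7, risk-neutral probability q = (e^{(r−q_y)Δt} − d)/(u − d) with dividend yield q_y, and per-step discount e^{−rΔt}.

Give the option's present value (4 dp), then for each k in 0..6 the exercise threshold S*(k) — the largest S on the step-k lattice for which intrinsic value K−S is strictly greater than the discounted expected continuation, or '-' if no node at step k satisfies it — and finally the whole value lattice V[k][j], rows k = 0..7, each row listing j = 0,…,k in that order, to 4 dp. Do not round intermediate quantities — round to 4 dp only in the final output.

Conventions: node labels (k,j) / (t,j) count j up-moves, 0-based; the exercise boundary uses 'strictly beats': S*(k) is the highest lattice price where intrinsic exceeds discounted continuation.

price = 20.8790
boundary = - - - 83.6407 67.4707 83.6407 103.6859
tree:
20.8790
30.5916 11.2600
43.5155 17.9087 4.5498
59.7793 27.7627 8.0142 0.9987
75.9493 41.6446 13.9284 1.9623 0.0000
88.9932 59.7793 23.7948 3.8556 0.0000 0.0000
99.5154 75.9493 39.7341 7.5756 0.0000 0.0000 0.0000
108.0033 88.9932 59.7793 14.8847 0.0000 0.0000 0.0000 0.0000

Δt=0.20543, u=1.23966, d=0.80667, q=0.48091, disc=e^(-rΔt)=0.98047
k=7 terminal: V=max(K-S,0) → 108.0033 88.9932 59.7793 14.8847 0.0000 0.0000 0.0000 0.0000
k=6: j=0 S=43.9046 intr=99.5154 cont=96.9306 V=99.5154[EX]; j=1 S=67.4707 intr=75.9493 cont=73.4805 V=75.9493[EX]; j=2 S=103.6859 intr=39.7341 cont=37.4433 V=39.7341[EX]; j=3 S=159.3400 intr=0.0000 cont=7.5756 V=7.5756[hold]; j=4 S=244.8667 intr=0.0000 cont=0.0000 V=0.0000[hold]; j=5 S=376.3004 intr=0.0000 cont=0.0000 V=0.0000[hold]; j=6 S=578.2818 intr=0.0000 cont=0.0000 V=0.0000[hold]  S*(6)=103.6859
k=5: j=0 S=54.4268 intr=88.9932 cont=86.4602 V=88.9932[EX]; j=1 S=83.6407 intr=59.7793 cont=57.3900 V=59.7793[EX]; j=2 S=128.5353 intr=14.8847 cont=23.7948 V=23.7948[hold]; j=3 S=197.5274 intr=0.0000 cont=3.8556 V=3.8556[hold]; j=4 S=303.5514 intr=0.0000 cont=0.0000 V=0.0000[hold]; j=5 S=466.4844 intr=0.0000 cont=0.0000 V=0.0000[hold]  S*(5)=83.6407
k=4: j=0 S=67.4707 intr=75.9493 cont=73.4805 V=75.9493[EX]; j=1 S=103.6859 intr=39.7341 cont=41.6446 V=41.6446[hold]; j=2 S=159.3400 intr=0.0000 cont=13.9284 V=13.9284[hold]; j=3 S=244.8667 intr=0.0000 cont=1.9623 V=1.9623[hold]; j=4 S=376.3004 intr=0.0000 cont=0.0000 V=0.0000[hold]  S*(4)=67.4707
k=3: j=0 S=83.6407 intr=59.7793 cont=58.2908 V=59.7793[EX]; j=1 S=128.5353 intr=14.8847 cont=27.7627 V=27.7627[hold]; j=2 S=197.5274 intr=0.0000 cont=8.0142 V=8.0142[hold]; j=3 S=303.5514 intr=0.0000 cont=0.9987 V=0.9987[hold]  S*(3)=83.6407
k=2: j=0 S=103.6859 intr=39.7341 cont=43.5155 V=43.5155[hold]; j=1 S=159.3400 intr=0.0000 cont=17.9087 V=17.9087[hold]; j=2 S=244.8667 intr=0.0000 cont=4.5498 V=4.5498[hold]  S*(2)=-
k=1: j=0 S=128.5353 intr=14.8847 cont=30.5916 V=30.5916[hold]; j=1 S=197.5274 intr=0.0000 cont=11.2600 V=11.2600[hold]  S*(1)=-
k=0: j=0 S=159.3400 intr=0.0000 cont=20.8790 V=20.8790[hold]  S*(0)=-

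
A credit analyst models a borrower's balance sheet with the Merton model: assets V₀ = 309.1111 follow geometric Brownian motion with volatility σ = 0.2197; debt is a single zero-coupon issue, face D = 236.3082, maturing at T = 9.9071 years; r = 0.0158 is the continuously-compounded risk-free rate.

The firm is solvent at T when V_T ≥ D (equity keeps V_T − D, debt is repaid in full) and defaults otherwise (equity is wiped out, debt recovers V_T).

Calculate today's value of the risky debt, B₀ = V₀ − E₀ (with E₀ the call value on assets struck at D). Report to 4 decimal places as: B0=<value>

Work the structural quantities from V₀ = 309.1111 against face 236.3082:
d₁ = [ln(V₀/D) + (r + σ²/2)T] / (σ√T)
   = [ln(309.1111/236.3082) + (0.0158 + 0.5·0.2197²)·9.9071] / (0.2197·√9.9071)
   = [0.268564 + 0.395631] / 0.691518 = 0.960488
d₂ = d₁ − σ√T = 0.960488 − 0.691518 = 0.268970
N(d₁) = 0.831595,  N(d₂) = 0.606024,  e^(−rT) = 0.855104
E₀ = V₀·N(d₁) − D·e^(−rT)·N(d₂)
   = 309.1111·0.831595 − 236.3082·0.855104·0.606024 = 134.597244
B₀ = V₀ − E₀ = 309.1111 − 134.597244 = 174.513856

B0=174.5139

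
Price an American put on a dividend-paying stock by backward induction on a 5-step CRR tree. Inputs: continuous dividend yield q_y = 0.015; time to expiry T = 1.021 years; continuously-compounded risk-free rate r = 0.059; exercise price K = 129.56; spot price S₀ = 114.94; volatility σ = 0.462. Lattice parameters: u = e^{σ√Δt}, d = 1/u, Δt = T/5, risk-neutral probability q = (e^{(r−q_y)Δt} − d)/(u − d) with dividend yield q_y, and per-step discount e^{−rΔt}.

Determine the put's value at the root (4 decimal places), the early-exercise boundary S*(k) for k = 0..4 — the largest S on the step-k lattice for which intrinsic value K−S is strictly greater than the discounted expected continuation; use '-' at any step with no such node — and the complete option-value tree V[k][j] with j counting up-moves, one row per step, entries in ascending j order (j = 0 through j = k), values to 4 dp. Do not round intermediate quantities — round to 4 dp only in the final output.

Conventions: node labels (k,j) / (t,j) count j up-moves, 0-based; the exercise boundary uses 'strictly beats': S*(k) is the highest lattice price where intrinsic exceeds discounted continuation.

params: Δt=0.20420 u=1.23216 d=0.81158 q=0.46946 e^(-rΔt)=0.98802
t_5 payoffs: 89.0902 68.1177 36.2769 0.0000 0.0000 0.0000
t_4: node(4,0) S=49.8654 payoff=79.6946 vs cont=78.2956 → 79.6946 [stop]  node(4,1) S=75.7068 payoff=53.8532 vs cont=52.5331 → 53.8532 [stop]  node(4,2) S=114.9400 payoff=14.6200 vs cont=19.0160 → 19.0160 [wait]  node(4,3) S=174.5047 payoff=0.0000 vs cont=0.0000 → 0.0000 [wait]  node(4,4) S=264.9374 payoff=0.0000 vs cont=0.0000 → 0.0000 [wait]  ⇒ S*(4)=75.7068
t_3: node(3,0) S=61.4423 payoff=68.1177 vs cont=66.7541 → 68.1177 [stop]  node(3,1) S=93.2831 payoff=36.2769 vs cont=37.0496 → 37.0496 [wait]  node(3,2) S=141.6248 payoff=0.0000 vs cont=9.9680 → 9.9680 [wait]  node(3,3) S=215.0182 payoff=0.0000 vs cont=0.0000 → 0.0000 [wait]  ⇒ S*(3)=61.4423
t_2: node(2,0) S=75.7068 payoff=53.8532 vs cont=52.8916 → 53.8532 [stop]  node(2,1) S=114.9400 payoff=14.6200 vs cont=24.0446 → 24.0446 [wait]  node(2,2) S=174.5047 payoff=0.0000 vs cont=5.2252 → 5.2252 [wait]  ⇒ S*(2)=75.7068
t_1: node(1,0) S=93.2831 payoff=36.2769 vs cont=39.3820 → 39.3820 [wait]  node(1,1) S=141.6248 payoff=0.0000 vs cont=15.0276 → 15.0276 [wait]  ⇒ S*(1)=-
t_0: node(0,0) S=114.9400 payoff=14.6200 vs cont=27.6140 → 27.6140 [wait]  ⇒ S*(0)=-

price = 27.6140
boundary = - - 75.7068 61.4423 75.7068
tree:
27.6140
39.3820 15.0276
53.8532 24.0446 5.2252
68.1177 37.0496 9.9680 0.0000
79.6946 53.8532 19.0160 0.0000 0.0000
89.0902 68.1177 36.2769 0.0000 0.0000 0.0000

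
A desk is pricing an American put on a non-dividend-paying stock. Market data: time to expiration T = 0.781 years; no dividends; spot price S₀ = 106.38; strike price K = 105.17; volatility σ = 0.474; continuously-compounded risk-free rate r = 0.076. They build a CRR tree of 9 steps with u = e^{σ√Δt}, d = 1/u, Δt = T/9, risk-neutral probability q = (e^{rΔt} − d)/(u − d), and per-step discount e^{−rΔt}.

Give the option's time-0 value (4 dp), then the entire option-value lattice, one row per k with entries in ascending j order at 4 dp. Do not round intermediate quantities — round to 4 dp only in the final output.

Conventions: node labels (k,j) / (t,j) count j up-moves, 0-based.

Δt=0.08678, u=1.14985, d=0.86968, q=0.48877, disc=e^(-rΔt)=0.99343
k=9 terminal: V=max(K-S,0) → 74.8946 65.1412 52.2458 35.1960 12.6536 0.0000 0.0000 0.0000 0.0000 0.0000
k=8: j=0 S=34.8122 intr=70.3578 cont=69.6665 V=70.3578[EX]; j=1 S=46.0271 intr=59.1429 cont=58.4516 V=59.1429[EX]; j=2 S=60.8549 intr=44.3151 cont=43.6238 V=44.3151[EX]; j=3 S=80.4596 intr=24.7104 cont=24.0191 V=24.7104[EX]; j=4 S=106.3800 intr=0.0000 cont=6.4264 V=6.4264[hold]; j=5 S=140.6508 intr=0.0000 cont=0.0000 V=0.0000[hold]; j=6 S=185.9620 intr=0.0000 cont=0.0000 V=0.0000[hold]; j=7 S=245.8705 intr=0.0000 cont=0.0000 V=0.0000[hold]; j=8 S=325.0788 intr=0.0000 cont=0.0000 V=0.0000[hold]
k=7: j=0 S=40.0288 intr=65.1412 cont=64.4499 V=65.1412[EX]; j=1 S=52.9242 intr=52.2458 cont=51.5544 V=52.2458[EX]; j=2 S=69.9740 intr=35.1960 cont=34.5047 V=35.1960[EX]; j=3 S=92.5164 intr=12.6536 cont=15.6701 V=15.6701[hold]; j=4 S=122.3210 intr=0.0000 cont=3.2638 V=3.2638[hold]; j=5 S=161.7273 intr=0.0000 cont=0.0000 V=0.0000[hold]; j=6 S=213.8284 intr=0.0000 cont=0.0000 V=0.0000[hold]; j=7 S=282.7141 intr=0.0000 cont=0.0000 V=0.0000[hold]
k=6: j=0 S=46.0271 intr=59.1429 cont=58.4516 V=59.1429[EX]; j=1 S=60.8549 intr=44.3151 cont=43.6238 V=44.3151[EX]; j=2 S=80.4596 intr=24.7104 cont=25.4838 V=25.4838[hold]; j=3 S=106.3800 intr=0.0000 cont=9.5432 V=9.5432[hold]; j=4 S=140.6508 intr=0.0000 cont=1.6576 V=1.6576[hold]; j=5 S=185.9620 intr=0.0000 cont=0.0000 V=0.0000[hold]; j=6 S=245.8705 intr=0.0000 cont=0.0000 V=0.0000[hold]
k=5: j=0 S=52.9242 intr=52.2458 cont=51.5544 V=52.2458[EX]; j=1 S=69.9740 intr=35.1960 cont=34.8802 V=35.1960[EX]; j=2 S=92.5164 intr=12.6536 cont=17.5763 V=17.5763[hold]; j=3 S=122.3210 intr=0.0000 cont=5.6516 V=5.6516[hold]; j=4 S=161.7273 intr=0.0000 cont=0.8418 V=0.8418[hold]; j=5 S=213.8284 intr=0.0000 cont=0.0000 V=0.0000[hold]
k=4: j=0 S=60.8549 intr=44.3151 cont=43.6238 V=44.3151[EX]; j=1 S=80.4596 intr=24.7104 cont=26.4093 V=26.4093[hold]; j=2 S=106.3800 intr=0.0000 cont=11.6707 V=11.6707[hold]; j=3 S=140.6508 intr=0.0000 cont=3.2790 V=3.2790[hold]; j=4 S=185.9620 intr=0.0000 cont=0.4276 V=0.4276[hold]
k=3: j=0 S=69.9740 intr=35.1960 cont=35.3296 V=35.3296[hold]; j=1 S=92.5164 intr=12.6536 cont=19.0793 V=19.0793[hold]; j=2 S=122.3210 intr=0.0000 cont=7.5194 V=7.5194[hold]; j=3 S=161.7273 intr=0.0000 cont=1.8729 V=1.8729[hold]
k=2: j=0 S=80.4596 intr=24.7104 cont=27.2070 V=27.2070[hold]; j=1 S=106.3800 intr=0.0000 cont=13.3409 V=13.3409[hold]; j=2 S=140.6508 intr=0.0000 cont=4.7283 V=4.7283[hold]
k=1: j=0 S=92.5164 intr=12.6536 cont=20.2954 V=20.2954[hold]; j=1 S=122.3210 intr=0.0000 cont=9.0713 V=9.0713[hold]
k=0: j=0 S=106.3800 intr=0.0000 cont=14.7121 V=14.7121[hold]

price = 14.7121
tree:
14.7121
20.2954 9.0713
27.2070 13.3409 4.7283
35.3296 19.0793 7.5194 1.8729
44.3151 26.4093 11.6707 3.2790 0.4276
52.2458 35.1960 17.5763 5.6516 0.8418 0.0000
59.1429 44.3151 25.4838 9.5432 1.6576 0.0000 0.0000
65.1412 52.2458 35.1960 15.6701 3.2638 0.0000 0.0000 0.0000
70.3578 59.1429 44.3151 24.7104 6.4264 0.0000 0.0000 0.0000 0.0000
74.8946 65.1412 52.2458 35.1960 12.6536 0.0000 0.0000 0.0000 0.0000 0.0000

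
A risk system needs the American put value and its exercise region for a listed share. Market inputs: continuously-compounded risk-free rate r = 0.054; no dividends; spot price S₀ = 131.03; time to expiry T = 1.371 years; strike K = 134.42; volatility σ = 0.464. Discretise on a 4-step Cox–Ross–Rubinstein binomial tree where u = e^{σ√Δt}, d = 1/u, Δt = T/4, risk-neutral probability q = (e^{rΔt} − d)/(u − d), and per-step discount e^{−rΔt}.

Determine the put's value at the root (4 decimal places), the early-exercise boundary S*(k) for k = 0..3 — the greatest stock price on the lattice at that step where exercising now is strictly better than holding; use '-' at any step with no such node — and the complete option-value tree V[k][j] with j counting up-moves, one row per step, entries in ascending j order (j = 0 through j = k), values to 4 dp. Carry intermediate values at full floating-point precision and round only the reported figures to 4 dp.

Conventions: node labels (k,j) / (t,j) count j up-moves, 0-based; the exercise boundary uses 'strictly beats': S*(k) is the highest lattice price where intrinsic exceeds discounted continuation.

Δt=0.34275, u=1.31213, d=0.76212, q=0.46647, disc=e^(-rΔt)=0.98166
k=4 terminal: V=max(K-S,0) → 90.2152 58.3138 3.3900 0.0000 0.0000
k=3: j=0 S=58.0023 intr=76.4177 cont=73.9527 V=76.4177[EX]; j=1 S=99.8609 intr=34.5591 cont=32.0941 V=34.5591[EX]; j=2 S=171.9278 intr=0.0000 cont=1.7755 V=1.7755[hold]; j=3 S=296.0033 intr=0.0000 cont=0.0000 V=0.0000[hold]  S*(3)=99.8609
k=2: j=0 S=76.1062 intr=58.3138 cont=55.8487 V=58.3138[EX]; j=1 S=131.0300 intr=3.3900 cont=18.9133 V=18.9133[hold]; j=2 S=225.5908 intr=0.0000 cont=0.9299 V=0.9299[hold]  S*(2)=76.1062
k=1: j=0 S=99.8609 intr=34.5591 cont=39.2024 V=39.2024[hold]; j=1 S=171.9278 intr=0.0000 cont=10.3316 V=10.3316[hold]  S*(1)=-
k=0: j=0 S=131.0300 intr=3.3900 cont=25.2632 V=25.2632[hold]  S*(0)=-

price = 25.2632
boundary = - - 76.1062 99.8609
tree:
25.2632
39.2024 10.3316
58.3138 18.9133 0.9299
76.4177 34.5591 1.7755 0.0000
90.2152 58.3138 3.3900 0.0000 0.0000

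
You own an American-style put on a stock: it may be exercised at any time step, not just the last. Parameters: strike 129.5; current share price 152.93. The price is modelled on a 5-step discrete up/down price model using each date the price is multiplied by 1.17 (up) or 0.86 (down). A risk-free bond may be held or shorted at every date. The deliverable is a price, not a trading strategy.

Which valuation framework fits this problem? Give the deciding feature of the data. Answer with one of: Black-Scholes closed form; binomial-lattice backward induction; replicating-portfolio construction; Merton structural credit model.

framework: binomial-lattice backward induction

Key observation: with exercise allowed before expiry on a discrete up/down model (5 steps from spot 152.93), the strike-129.5 put's value must be rolled back through the tree testing early exercise at each node.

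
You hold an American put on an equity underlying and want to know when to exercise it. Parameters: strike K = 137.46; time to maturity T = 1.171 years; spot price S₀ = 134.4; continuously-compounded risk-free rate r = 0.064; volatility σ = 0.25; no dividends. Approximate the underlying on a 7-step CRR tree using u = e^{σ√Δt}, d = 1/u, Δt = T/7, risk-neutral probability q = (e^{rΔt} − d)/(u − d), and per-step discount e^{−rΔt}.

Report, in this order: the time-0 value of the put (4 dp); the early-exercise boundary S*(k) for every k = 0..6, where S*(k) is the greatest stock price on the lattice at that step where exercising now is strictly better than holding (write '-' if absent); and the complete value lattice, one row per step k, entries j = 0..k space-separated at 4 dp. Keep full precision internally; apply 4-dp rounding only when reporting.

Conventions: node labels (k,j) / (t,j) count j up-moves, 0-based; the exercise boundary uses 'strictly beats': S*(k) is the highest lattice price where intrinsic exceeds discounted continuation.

price = 12.4507
boundary = - - 109.5430 98.8957 109.5430 98.8957 109.5430
tree:
12.4507
18.9779 6.8467
27.9170 11.3426 2.9513
38.5643 18.1712 5.4453 0.7732
48.1767 27.9170 9.7953 1.6523 0.0000
56.8548 38.5643 16.9980 3.5308 0.0000 0.0000
64.6894 48.1767 27.9170 7.5451 0.0000 0.0000 0.0000
71.7625 56.8548 38.5643 16.1233 0.0000 0.0000 0.0000 0.0000

Δt=0.16729  u=1.10766  d=0.90280  q=0.52700  discount=0.98935
step 7 (expiry): payoffs max(K−S,0) = 71.7625 56.8548 38.5643 16.1233 0.0000 0.0000 0.0000 0.0000
step 6: (k=6,j=0): S=72.7706, K−S=64.6894, hold=63.2256 ⇒ V=64.6894 exercise | (k=6,j=1): S=89.2833, K−S=48.1767, hold=46.7128 ⇒ V=48.1767 exercise | (k=6,j=2): S=109.5430, K−S=27.9170, hold=26.4531 ⇒ V=27.9170 exercise | (k=6,j=3): S=134.4000, K−S=3.0600, hold=7.5451 ⇒ V=7.5451 continue | (k=6,j=4): S=164.8974, K−S=0.0000, hold=0.0000 ⇒ V=0.0000 continue | (k=6,j=5): S=202.3151, K−S=0.0000, hold=0.0000 ⇒ V=0.0000 continue | (k=6,j=6): S=248.2234, K−S=0.0000, hold=0.0000 ⇒ V=0.0000 continue  boundary S*=109.5430
step 5: (k=5,j=0): S=80.6052, K−S=56.8548, hold=55.3910 ⇒ V=56.8548 exercise | (k=5,j=1): S=98.8957, K−S=38.5643, hold=37.1004 ⇒ V=38.5643 exercise | (k=5,j=2): S=121.3367, K−S=16.1233, hold=16.9980 ⇒ V=16.9980 continue | (k=5,j=3): S=148.8698, K−S=0.0000, hold=3.5308 ⇒ V=3.5308 continue | (k=5,j=4): S=182.6505, K−S=0.0000, hold=0.0000 ⇒ V=0.0000 continue | (k=5,j=5): S=224.0967, K−S=0.0000, hold=0.0000 ⇒ V=0.0000 continue  boundary S*=98.8957
step 4: (k=4,j=0): S=89.2833, K−S=48.1767, hold=46.7128 ⇒ V=48.1767 exercise | (k=4,j=1): S=109.5430, K−S=27.9170, hold=26.9092 ⇒ V=27.9170 exercise | (k=4,j=2): S=134.4000, K−S=3.0600, hold=9.7953 ⇒ V=9.7953 continue | (k=4,j=3): S=164.8974, K−S=0.0000, hold=1.6523 ⇒ V=1.6523 continue | (k=4,j=4): S=202.3151, K−S=0.0000, hold=0.0000 ⇒ V=0.0000 continue  boundary S*=109.5430
step 3: (k=3,j=0): S=98.8957, K−S=38.5643, hold=37.1004 ⇒ V=38.5643 exercise | (k=3,j=1): S=121.3367, K−S=16.1233, hold=18.1712 ⇒ V=18.1712 continue | (k=3,j=2): S=148.8698, K−S=0.0000, hold=5.4453 ⇒ V=5.4453 continue | (k=3,j=3): S=182.6505, K−S=0.0000, hold=0.7732 ⇒ V=0.7732 continue  boundary S*=98.8957
step 2: (k=2,j=0): S=109.5430, K−S=27.9170, hold=27.5209 ⇒ V=27.9170 exercise | (k=2,j=1): S=134.4000, K−S=3.0600, hold=11.3426 ⇒ V=11.3426 continue | (k=2,j=2): S=164.8974, K−S=0.0000, hold=2.9513 ⇒ V=2.9513 continue  boundary S*=109.5430
step 1: (k=1,j=0): S=121.3367, K−S=16.1233, hold=18.9779 ⇒ V=18.9779 continue | (k=1,j=1): S=148.8698, K−S=0.0000, hold=6.8467 ⇒ V=6.8467 continue  boundary S*=-
step 0: (k=0,j=0): S=134.4000, K−S=3.0600, hold=12.4507 ⇒ V=12.4507 continue  boundary S*=-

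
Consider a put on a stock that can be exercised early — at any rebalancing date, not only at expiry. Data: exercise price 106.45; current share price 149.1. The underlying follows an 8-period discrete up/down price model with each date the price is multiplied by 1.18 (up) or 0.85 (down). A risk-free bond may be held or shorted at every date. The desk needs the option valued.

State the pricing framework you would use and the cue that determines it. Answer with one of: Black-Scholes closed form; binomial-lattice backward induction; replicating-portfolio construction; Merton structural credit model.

Key observation: an American put (K = 106.45, S₀ = 149.1) on a 8-date tree has no closed form — the optimal stopping decision is embedded and must be resolved recursively from expiry.

framework: binomial-lattice backward induction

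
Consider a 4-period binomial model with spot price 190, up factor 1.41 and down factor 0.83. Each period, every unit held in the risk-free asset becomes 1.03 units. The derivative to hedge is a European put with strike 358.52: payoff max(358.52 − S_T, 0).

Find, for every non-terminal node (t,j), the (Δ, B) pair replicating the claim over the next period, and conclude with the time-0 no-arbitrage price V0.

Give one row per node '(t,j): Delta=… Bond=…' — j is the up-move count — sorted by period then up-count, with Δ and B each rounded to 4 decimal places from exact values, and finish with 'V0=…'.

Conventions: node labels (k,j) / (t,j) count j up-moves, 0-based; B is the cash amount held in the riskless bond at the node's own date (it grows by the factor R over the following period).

(0,0): Delta=-0.7327 Bond=280.6529
(1,0): Delta=-0.8976 Bond=315.0866
(1,1): Delta=-0.5482 Bond=239.6458
(2,0): Delta=-1.0000 Bond=337.9395
(2,1): Delta=-0.7831 Bond=299.0785
(2,2): Delta=-0.2854 Bond=147.5728
(3,0): Delta=-1.0000 Bond=348.0777
(3,1): Delta=-1.0000 Bond=348.0777
(3,2): Delta=-0.5406 Bond=232.0000
(3,3): Delta=0.0000 Bond=0.0000
V0=141.4469

Arbitrage-free pricing uses the up-move probability p* = (R−d)/(u−d) = 0.3448, discounting each step at R = 1.03.
At maturity the claim pays: V(4,0)=268.3492, V(4,1)=205.3383, V(4,2)=98.2956, V(4,3)=0.0000, V(4,4)=0.0000
Node (3,0) S=108.6395: V=(p*·205.3383+(1−p*)·268.3492)/1.03=239.4381; Δ=(205.3383−268.3492)/(153.1817−90.1708)=-1.0000; B=V−Δ·S=348.0777
Node (3,1) S=184.5563: V=(p*·98.2956+(1−p*)·205.3383)/1.03=163.5214; Δ=(98.2956−205.3383)/(260.2244−153.1817)=-1.0000; B=V−Δ·S=348.0777
Node (3,2) S=313.5234: V=(p*·0.0000+(1−p*)·98.2956)/1.03=62.5248; Δ=(0.0000−98.2956)/(442.0680−260.2244)=-0.5406; B=V−Δ·S=232.0000
Node (3,3) S=532.6120: V=(p*·0.0000+(1−p*)·0.0000)/1.03=0.0000; Δ=(0.0000−0.0000)/(750.9829−442.0680)=0.0000; B=V−Δ·S=0.0000
Node (2,0) S=130.8910: V=(p*·163.5214+(1−p*)·239.4381)/1.03=207.0485; Δ=(163.5214−239.4381)/(184.5563−108.6395)=-1.0000; B=V−Δ·S=337.9395
Node (2,1) S=222.3570: V=(p*·62.5248+(1−p*)·163.5214)/1.03=124.9466; Δ=(62.5248−163.5214)/(313.5234−184.5563)=-0.7831; B=V−Δ·S=299.0785
Node (2,2) S=377.7390: V=(p*·0.0000+(1−p*)·62.5248)/1.03=39.7714; Δ=(0.0000−62.5248)/(532.6120−313.5234)=-0.2854; B=V−Δ·S=147.5728
Node (1,0) S=157.7000: V=(p*·124.9466+(1−p*)·207.0485)/1.03=173.5315; Δ=(124.9466−207.0485)/(222.3570−130.8910)=-0.8976; B=V−Δ·S=315.0866
Node (1,1) S=267.9000: V=(p*·39.7714+(1−p*)·124.9466)/1.03=92.7921; Δ=(39.7714−124.9466)/(377.7390−222.3570)=-0.5482; B=V−Δ·S=239.6458
Node (0,0) S=190.0000: V=(p*·92.7921+(1−p*)·173.5315)/1.03=141.4469; Δ=(92.7921−173.5315)/(267.9000−157.7000)=-0.7327; B=V−Δ·S=280.6529
Verification: the root portfolio costs Δ(0,0)·S0 + B(0,0) = 141.4469, matching V0.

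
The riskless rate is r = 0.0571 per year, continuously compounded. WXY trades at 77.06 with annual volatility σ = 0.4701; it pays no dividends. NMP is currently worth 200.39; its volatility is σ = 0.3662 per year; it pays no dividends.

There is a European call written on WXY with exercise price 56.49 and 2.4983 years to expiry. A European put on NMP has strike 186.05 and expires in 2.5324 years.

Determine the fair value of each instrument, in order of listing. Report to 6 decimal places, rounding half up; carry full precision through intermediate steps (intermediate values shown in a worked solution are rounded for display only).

[WXY call K=56.49]
σ√T = 0.4701·√2.4983 = 0.743041
d₁ = (ln(S/K) + (r+σ²/2)T) / (σ√T) = (ln(77.06/56.49) + (0.0571+0.4701²/2)·2.4983) / 0.743041 = (0.310521 + 0.418708) / 0.743041 = 0.981411
d₂ = d₁ − σ√T = 0.981411 − 0.743041 = 0.238371
e^{−rT} = 0.867055
N(d₁) = 0.836805,  N(d₂) = 0.594203
price = S·N(d₁) − K·e^{−rT}·N(d₂) = 64.484191 − 29.104030 = 35.380161
[NMP put K=186.05]
σ√T = 0.3662·√2.5324 = 0.582753
d₁ = (ln(S/K) + (r+σ²/2)T) / (σ√T) = (ln(200.39/186.05) + (0.0571+0.3662²/2)·2.5324) / 0.582753 = (0.074250 + 0.314401) / 0.582753 = 0.666922
d₂ = d₁ − σ√T = 0.666922 − 0.582753 = 0.084169
e^{−rT} = 0.865368
N(−d₁) = 0.252411,  N(−d₂) = 0.466461
price = K·e^{−rT}·N(−d₂) − S·N(−d₁) = 75.101077 − 50.580659 = 24.520418

price(WXY call K=56.49) = 35.380161
price(NMP put K=186.05) = 24.520418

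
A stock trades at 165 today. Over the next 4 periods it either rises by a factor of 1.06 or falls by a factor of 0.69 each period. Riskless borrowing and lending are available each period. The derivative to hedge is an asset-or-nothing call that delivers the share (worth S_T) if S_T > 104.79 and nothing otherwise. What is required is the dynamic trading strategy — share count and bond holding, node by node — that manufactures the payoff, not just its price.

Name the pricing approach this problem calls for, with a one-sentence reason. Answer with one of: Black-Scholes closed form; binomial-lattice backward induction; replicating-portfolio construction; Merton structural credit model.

Key observation: the mandate to exhibit the hedge at every date and state singles out the replicating-portfolio construction on the 4-period tree with factors 1.06 and 0.69 from 165.

framework: replicating-portfolio construction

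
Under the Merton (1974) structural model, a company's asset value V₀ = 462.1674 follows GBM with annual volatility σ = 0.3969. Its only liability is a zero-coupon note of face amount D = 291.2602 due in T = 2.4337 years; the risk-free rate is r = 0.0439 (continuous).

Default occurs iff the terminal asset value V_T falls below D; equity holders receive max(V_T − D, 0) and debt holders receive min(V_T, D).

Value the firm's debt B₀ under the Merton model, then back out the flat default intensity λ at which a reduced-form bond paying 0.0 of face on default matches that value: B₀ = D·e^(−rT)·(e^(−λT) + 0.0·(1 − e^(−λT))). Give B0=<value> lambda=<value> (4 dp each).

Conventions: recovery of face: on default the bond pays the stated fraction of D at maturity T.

B0=241.4401 lambda=0.0332

Equity is a call on the firm's assets struck at D = 291.2602:
d₁ = [ln(V₀/D) + (r + σ²/2)T] / (σ√T)
   = [ln(462.1674/291.2602) + (0.0439 + 0.5·0.3969²)·2.4337] / (0.3969·√2.4337)
   = [0.461710 + 0.298529] / 0.619177 = 1.227823
d₂ = d₁ − σ√T = 1.227823 − 0.619177 = 0.608646
N(d₁) = 0.890243,  N(d₂) = 0.728621,  e^(−rT) = 0.898670
E₀ = V₀·N(d₁) − D·e^(−rT)·N(d₂)
   = 462.1674·0.890243 − 291.2602·0.898670·0.728621 = 220.727338
B₀ = V₀ − E₀ = 462.1674 − 220.727338 = 241.440062
e^(−λT) = (B₀·e^(rT)/D − 0)/(1 − 0) = (241.4401·1.112756/291.2602 − 0)/1 = 0.92241856
λ = −ln(0.92241856)/2.4337 = 0.033182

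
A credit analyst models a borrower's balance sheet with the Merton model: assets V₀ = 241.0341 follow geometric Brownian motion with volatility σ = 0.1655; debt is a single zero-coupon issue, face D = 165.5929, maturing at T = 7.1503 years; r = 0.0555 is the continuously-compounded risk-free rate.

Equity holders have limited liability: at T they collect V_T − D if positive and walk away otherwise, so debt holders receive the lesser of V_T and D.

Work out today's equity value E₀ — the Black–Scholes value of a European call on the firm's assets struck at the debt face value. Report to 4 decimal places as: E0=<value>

E0=130.8482

Equity is a call on the firm's assets struck at D = 165.5929:
d₁ = [ln(V₀/D) + (r + σ²/2)T] / (σ√T)
   = [ln(241.0341/165.5929) + (0.0555 + 0.5·0.1655²)·7.1503] / (0.1655·√7.1503)
   = [0.375406 + 0.494766] / 0.442548 = 1.966278
d₂ = d₁ − σ√T = 1.966278 − 0.442548 = 1.523730
N(d₁) = 0.975367,  N(d₂) = 0.936212,  e^(−rT) = 0.672440
E₀ = V₀·N(d₁) − D·e^(−rT)·N(d₂)
   = 241.0341·0.975367 − 165.5929·0.672440·0.936212 = 130.848161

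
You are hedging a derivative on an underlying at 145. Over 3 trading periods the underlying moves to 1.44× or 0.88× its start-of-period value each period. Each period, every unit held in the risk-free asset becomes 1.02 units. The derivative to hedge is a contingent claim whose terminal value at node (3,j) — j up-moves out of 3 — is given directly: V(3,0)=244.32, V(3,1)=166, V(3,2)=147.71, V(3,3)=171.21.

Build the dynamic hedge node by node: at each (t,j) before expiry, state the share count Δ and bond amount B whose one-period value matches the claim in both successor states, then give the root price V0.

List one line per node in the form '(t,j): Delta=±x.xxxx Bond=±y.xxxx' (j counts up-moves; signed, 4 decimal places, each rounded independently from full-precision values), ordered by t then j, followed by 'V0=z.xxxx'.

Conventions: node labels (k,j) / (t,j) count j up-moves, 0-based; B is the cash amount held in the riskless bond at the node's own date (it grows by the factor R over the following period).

The replicating-portfolio and risk-neutral prices coincide; use p* = (1.02−0.88)/(1.44−0.88) = 0.2500 for the latter.
Expiry values: V(3,0)=244.3200, V(3,1)=166.0000, V(3,2)=147.7100, V(3,3)=171.2100
Node (2,0) S=112.2880: V=(p*·166.0000+(1−p*)·244.3200)/1.02=220.3333; Δ=(166.0000−244.3200)/(161.6947−98.8134)=-1.2455; B=V−Δ·S=360.1905
Node (2,1) S=183.7440: V=(p*·147.7100+(1−p*)·166.0000)/1.02=158.2623; Δ=(147.7100−166.0000)/(264.5914−161.6947)=-0.1778; B=V−Δ·S=190.9230
Node (2,2) S=300.6720: V=(p*·171.2100+(1−p*)·147.7100)/1.02=150.5735; Δ=(171.2100−147.7100)/(432.9677−264.5914)=0.1396; B=V−Δ·S=108.6092
Node (1,0) S=127.6000: V=(p*·158.2623+(1−p*)·220.3333)/1.02=200.7996; Δ=(158.2623−220.3333)/(183.7440−112.2880)=-0.8687; B=V−Δ·S=311.6408
Node (1,1) S=208.8000: V=(p*·150.5735+(1−p*)·158.2623)/1.02=153.2746; Δ=(150.5735−158.2623)/(300.6720−183.7440)=-0.0658; B=V−Δ·S=167.0044
Node (0,0) S=145.0000: V=(p*·153.2746+(1−p*)·200.7996)/1.02=185.2140; Δ=(153.2746−200.7996)/(208.8000−127.6000)=-0.5853; B=V−Δ·S=270.0801
As a check, the time-0 holding Δ(0,0)·S0 + B(0,0) comes to 185.2140 — exactly V0.

(0,0): Delta=-0.5853 Bond=270.0801
(1,0): Delta=-0.8687 Bond=311.6408
(1,1): Delta=-0.0658 Bond=167.0044
(2,0): Delta=-1.2455 Bond=360.1905
(2,1): Delta=-0.1778 Bond=190.9230
(2,2): Delta=0.1396 Bond=108.6092
V0=185.2140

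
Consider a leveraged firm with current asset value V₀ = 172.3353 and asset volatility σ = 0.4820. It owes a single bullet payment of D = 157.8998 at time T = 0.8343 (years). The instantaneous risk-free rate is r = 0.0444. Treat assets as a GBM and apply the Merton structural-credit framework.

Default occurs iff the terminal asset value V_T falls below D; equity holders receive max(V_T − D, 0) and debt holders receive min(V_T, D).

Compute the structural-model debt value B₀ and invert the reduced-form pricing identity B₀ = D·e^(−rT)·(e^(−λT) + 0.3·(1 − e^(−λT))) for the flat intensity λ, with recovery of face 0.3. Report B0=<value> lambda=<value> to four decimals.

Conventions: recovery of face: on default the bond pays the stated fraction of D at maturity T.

With assets at 172.3353 and a single debt payment of 157.8998 at 0.8343 years:
d₁ = [ln(V₀/D) + (r + σ²/2)T] / (σ√T)
   = [ln(172.3353/157.8998) + (0.0444 + 0.5·0.4820²)·0.8343] / (0.4820·√0.8343)
   = [0.087481 + 0.133957] / 0.440259 = 0.502973
d₂ = d₁ − σ√T = 0.502973 − 0.440259 = 0.062714
N(d₁) = 0.692508,  N(d₂) = 0.525003,  e^(−rT) = 0.963635
E₀ = V₀·N(d₁) − D·e^(−rT)·N(d₂)
   = 172.3353·0.692508 − 157.8998·0.963635·0.525003 = 39.460383
B₀ = V₀ − E₀ = 172.3353 − 39.460383 = 132.874917
e^(−λT) = (B₀·e^(rT)/D − 0.3)/(1 − 0.3) = (132.8749·1.037738/157.8998 − 0.3)/0.7 = 0.81895819
λ = −ln(0.81895819)/0.8343 = 0.239389

B0=132.8749 lambda=0.2394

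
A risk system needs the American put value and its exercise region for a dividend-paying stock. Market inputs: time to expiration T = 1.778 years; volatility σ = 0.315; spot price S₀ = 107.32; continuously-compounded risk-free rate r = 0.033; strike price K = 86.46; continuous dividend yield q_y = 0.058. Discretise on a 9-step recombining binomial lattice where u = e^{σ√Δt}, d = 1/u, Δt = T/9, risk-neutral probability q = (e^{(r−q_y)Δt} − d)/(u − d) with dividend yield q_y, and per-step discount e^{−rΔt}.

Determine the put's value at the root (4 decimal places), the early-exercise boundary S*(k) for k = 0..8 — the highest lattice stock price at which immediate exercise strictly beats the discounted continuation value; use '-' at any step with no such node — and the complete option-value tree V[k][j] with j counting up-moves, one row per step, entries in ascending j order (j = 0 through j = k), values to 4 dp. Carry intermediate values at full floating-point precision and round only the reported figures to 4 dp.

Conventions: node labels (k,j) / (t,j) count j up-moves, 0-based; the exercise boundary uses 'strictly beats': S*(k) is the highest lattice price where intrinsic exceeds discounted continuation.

Δt=0.19756, u=1.15028, d=0.86935, q=0.44752, disc=e^(-rΔt)=0.99350
k=9 terminal: V=max(K-S,0) → 56.0206 46.1841 33.1688 15.9476 0.0000 0.0000 0.0000 0.0000 0.0000 0.0000
k=8: j=0 S=35.0139 intr=51.4461 cont=51.2832 V=51.4461[EX]; j=1 S=46.3287 intr=40.1313 cont=40.0972 V=40.1313[EX]; j=2 S=61.3000 intr=25.1600 cont=25.2965 V=25.2965[hold]; j=3 S=81.1093 intr=5.3507 cont=8.7535 V=8.7535[hold]; j=4 S=107.3200 intr=0.0000 cont=0.0000 V=0.0000[hold]; j=5 S=142.0008 intr=0.0000 cont=0.0000 V=0.0000[hold]; j=6 S=187.8887 intr=0.0000 cont=0.0000 V=0.0000[hold]; j=7 S=248.6056 intr=0.0000 cont=0.0000 V=0.0000[hold]; j=8 S=328.9432 intr=0.0000 cont=0.0000 V=0.0000[hold]  S*(8)=46.3287
k=7: j=0 S=40.2759 intr=46.1841 cont=46.0811 V=46.1841[EX]; j=1 S=53.2912 intr=33.1688 cont=33.2748 V=33.2748[hold]; j=2 S=70.5124 intr=15.9476 cont=17.7770 V=17.7770[hold]; j=3 S=93.2987 intr=0.0000 cont=4.8047 V=4.8047[hold]; j=4 S=123.4485 intr=0.0000 cont=0.0000 V=0.0000[hold]; j=5 S=163.3412 intr=0.0000 cont=0.0000 V=0.0000[hold]; j=6 S=216.1254 intr=0.0000 cont=0.0000 V=0.0000[hold]; j=7 S=285.9670 intr=0.0000 cont=0.0000 V=0.0000[hold]  S*(7)=40.2759
k=6: j=0 S=46.3287 intr=40.1313 cont=40.1444 V=40.1444[hold]; j=1 S=61.3000 intr=25.1600 cont=26.1681 V=26.1681[hold]; j=2 S=81.1093 intr=5.3507 cont=11.8939 V=11.8939[hold]; j=3 S=107.3200 intr=0.0000 cont=2.6373 V=2.6373[hold]; j=4 S=142.0008 intr=0.0000 cont=0.0000 V=0.0000[hold]; j=5 S=187.8887 intr=0.0000 cont=0.0000 V=0.0000[hold]; j=6 S=248.6056 intr=0.0000 cont=0.0000 V=0.0000[hold]  S*(6)=-
k=5: j=0 S=53.2912 intr=33.1688 cont=33.6695 V=33.6695[hold]; j=1 S=70.5124 intr=15.9476 cont=19.6516 V=19.6516[hold]; j=2 S=93.2987 intr=0.0000 cont=7.7010 V=7.7010[hold]; j=3 S=123.4485 intr=0.0000 cont=1.4476 V=1.4476[hold]; j=4 S=163.3412 intr=0.0000 cont=0.0000 V=0.0000[hold]; j=5 S=216.1254 intr=0.0000 cont=0.0000 V=0.0000[hold]  S*(5)=-
k=4: j=0 S=61.3000 intr=25.1600 cont=27.2182 V=27.2182[hold]; j=1 S=81.1093 intr=5.3507 cont=14.2105 V=14.2105[hold]; j=2 S=107.3200 intr=0.0000 cont=4.8706 V=4.8706[hold]; j=3 S=142.0008 intr=0.0000 cont=0.7946 V=0.7946[hold]; j=4 S=187.8887 intr=0.0000 cont=0.0000 V=0.0000[hold]  S*(4)=-
k=3: j=0 S=70.5124 intr=15.9476 cont=21.2580 V=21.2580[hold]; j=1 S=93.2987 intr=0.0000 cont=9.9656 V=9.9656[hold]; j=2 S=123.4485 intr=0.0000 cont=3.0267 V=3.0267[hold]; j=3 S=163.3412 intr=0.0000 cont=0.4361 V=0.4361[hold]  S*(3)=-
k=2: j=0 S=81.1093 intr=5.3507 cont=16.0991 V=16.0991[hold]; j=1 S=107.3200 intr=0.0000 cont=6.8157 V=6.8157[hold]; j=2 S=142.0008 intr=0.0000 cont=1.8553 V=1.8553[hold]  S*(2)=-
k=1: j=0 S=93.2987 intr=0.0000 cont=11.8670 V=11.8670[hold]; j=1 S=123.4485 intr=0.0000 cont=4.5660 V=4.5660[hold]  S*(1)=-
k=0: j=0 S=107.3200 intr=0.0000 cont=8.5438 V=8.5438[hold]  S*(0)=-

price = 8.5438
boundary = - - - - - - - 40.2759 46.3287
tree:
8.5438
11.8670 4.5660
16.0991 6.8157 1.8553
21.2580 9.9656 3.0267 0.4361
27.2182 14.2105 4.8706 0.7946 0.0000
33.6695 19.6516 7.7010 1.4476 0.0000 0.0000
40.1444 26.1681 11.8939 2.6373 0.0000 0.0000 0.0000
46.1841 33.2748 17.7770 4.8047 0.0000 0.0000 0.0000 0.0000
51.4461 40.1313 25.2965 8.7535 0.0000 0.0000 0.0000 0.0000 0.0000
56.0206 46.1841 33.1688 15.9476 0.0000 0.0000 0.0000 0.0000 0.0000 0.0000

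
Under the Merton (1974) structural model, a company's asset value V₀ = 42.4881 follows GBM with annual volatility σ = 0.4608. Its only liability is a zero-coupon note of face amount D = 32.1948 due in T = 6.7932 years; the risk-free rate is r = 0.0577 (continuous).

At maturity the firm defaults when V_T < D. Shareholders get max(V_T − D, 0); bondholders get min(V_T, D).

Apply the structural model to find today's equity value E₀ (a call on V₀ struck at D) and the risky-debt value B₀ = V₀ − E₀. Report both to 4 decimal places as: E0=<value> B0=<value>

Equity is a call on the firm's assets struck at D = 32.1948:
d₁ = [ln(V₀/D) + (r + σ²/2)T] / (σ√T)
   = [ln(42.4881/32.1948) + (0.0577 + 0.5·0.4608²)·6.7932] / (0.4608·√6.7932)
   = [0.277419 + 1.113190] / 1.201018 = 1.157858
d₂ = d₁ − σ√T = 1.157858 − 1.201018 = -0.043160
N(d₁) = 0.876539,  N(d₂) = 0.482787,  e^(−rT) = 0.675726
E₀ = V₀·N(d₁) − D·e^(−rT)·N(d₂)
   = 42.4881·0.876539 − 32.1948·0.675726·0.482787 = 26.739516
B₀ = V₀ − E₀ = 42.4881 − 26.739516 = 15.748584

E0=26.7395 B0=15.7486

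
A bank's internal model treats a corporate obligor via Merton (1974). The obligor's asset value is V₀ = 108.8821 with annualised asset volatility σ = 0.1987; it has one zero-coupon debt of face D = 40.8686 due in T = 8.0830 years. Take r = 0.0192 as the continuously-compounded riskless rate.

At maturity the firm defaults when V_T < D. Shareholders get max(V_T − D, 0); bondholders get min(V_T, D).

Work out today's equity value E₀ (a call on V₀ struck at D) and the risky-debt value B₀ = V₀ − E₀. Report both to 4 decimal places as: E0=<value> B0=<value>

Apply the equity-as-call identities (strike 40.8686, horizon 8.0830 years):
d₁ = [ln(V₀/D) + (r + σ²/2)T] / (σ√T)
   = [ln(108.8821/40.8686) + (0.0192 + 0.5·0.1987²)·8.0830] / (0.1987·√8.0830)
   = [0.979904 + 0.314759] / 0.564916 = 2.291777
d₂ = d₁ − σ√T = 2.291777 − 0.564916 = 1.726861
N(d₁) = 0.989041,  N(d₂) = 0.957904,  e^(−rT) = 0.856249
E₀ = V₀·N(d₁) − D·e^(−rT)·N(d₂)
   = 108.8821·0.989041 − 40.8686·0.856249·0.957904 = 74.168227
B₀ = V₀ − E₀ = 108.8821 − 74.168227 = 34.713873

E0=74.1682 B0=34.7139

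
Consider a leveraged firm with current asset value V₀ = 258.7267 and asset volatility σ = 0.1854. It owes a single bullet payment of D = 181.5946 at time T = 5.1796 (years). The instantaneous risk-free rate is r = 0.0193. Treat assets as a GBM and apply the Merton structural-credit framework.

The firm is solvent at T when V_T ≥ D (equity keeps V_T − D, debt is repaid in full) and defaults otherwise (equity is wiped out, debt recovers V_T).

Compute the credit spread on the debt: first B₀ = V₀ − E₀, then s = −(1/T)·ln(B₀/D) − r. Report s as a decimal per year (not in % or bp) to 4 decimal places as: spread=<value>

Equity is a call on the firm's assets struck at D = 181.5946:
d₁ = [ln(V₀/D) + (r + σ²/2)T] / (σ√T)
   = [ln(258.7267/181.5946) + (0.0193 + 0.5·0.1854²)·5.1796] / (0.1854·√5.1796)
   = [0.353996 + 0.188986] / 0.421947 = 1.286848
d₂ = d₁ − σ√T = 1.286848 − 0.421947 = 0.864901
N(d₁) = 0.900926,  N(d₂) = 0.806453,  e^(−rT) = 0.904868
E₀ = V₀·N(d₁) − D·e^(−rT)·N(d₂)
   = 258.7267·0.900926 − 181.5946·0.904868·0.806453 = 100.577976
B₀ = V₀ − E₀ = 258.7267 − 100.577976 = 158.148724
spread = −(1/T)·ln(B₀/D) − r = −(1/5.1796)·ln(158.148724/181.5946) − 0.0193 = 0.00738948

spread=0.0074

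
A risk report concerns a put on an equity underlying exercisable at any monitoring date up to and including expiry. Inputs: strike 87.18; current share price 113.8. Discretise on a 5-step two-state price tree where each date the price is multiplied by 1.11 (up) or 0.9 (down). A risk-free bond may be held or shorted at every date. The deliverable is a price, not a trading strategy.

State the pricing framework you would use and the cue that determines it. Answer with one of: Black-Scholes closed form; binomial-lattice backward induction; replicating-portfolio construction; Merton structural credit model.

framework: binomial-lattice backward induction

Key observation: the exercise right at every one of the 5 steps is what matters: each node needs max(87.18 − S, continuation), which only the stepwise tree valuation starting from spot 113.8 delivers.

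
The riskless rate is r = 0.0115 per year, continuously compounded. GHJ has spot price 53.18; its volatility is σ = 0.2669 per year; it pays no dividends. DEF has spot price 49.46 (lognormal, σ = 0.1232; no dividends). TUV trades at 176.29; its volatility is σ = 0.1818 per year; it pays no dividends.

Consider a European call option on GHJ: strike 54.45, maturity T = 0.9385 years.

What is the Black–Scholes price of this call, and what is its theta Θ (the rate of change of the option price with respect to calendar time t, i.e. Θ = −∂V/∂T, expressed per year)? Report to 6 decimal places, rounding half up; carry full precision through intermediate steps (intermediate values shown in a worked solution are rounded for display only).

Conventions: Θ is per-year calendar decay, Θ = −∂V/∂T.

price = 5.169582
Θ = -3.179028

σ√T = 0.2669·√0.9385 = 0.258563
d₁ = (ln(S/K) + (r+σ²/2)T) / (σ√T) = (ln(53.18/54.45) + (0.0115+0.2669²/2)·0.9385) / 0.258563 = (-0.023600 + 0.044220) / 0.258563 = 0.079747
d₂ = d₁ − σ√T = 0.079747 − 0.258563 = -0.178816
e^{−rT} = 0.989265
N(d₁) = 0.531781,  N(d₂) = 0.429041
Call price V = S·N(d₁) − K·e^{−rT}·N(d₂) = 28.280101 − 23.110519 = 5.169582
φ(d₁) = (1/√(2π))·e^{−d₁²/2} = 0.397676
Θ = −S·φ(d₁)·σ/(2√T) − r·K·e^{−rT}·N(d₂) = −2.913257 − 0.265771 = -3.179028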